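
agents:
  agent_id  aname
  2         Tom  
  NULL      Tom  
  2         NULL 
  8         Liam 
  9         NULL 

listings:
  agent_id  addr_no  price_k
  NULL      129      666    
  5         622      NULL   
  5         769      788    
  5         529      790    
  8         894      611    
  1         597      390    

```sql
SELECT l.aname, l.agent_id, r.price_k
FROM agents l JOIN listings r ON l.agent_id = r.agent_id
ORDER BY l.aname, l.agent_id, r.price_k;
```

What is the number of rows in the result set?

INNER JOIN keeps only pairs where the ON condition holds.
Matching on l.agent_id = r.agent_id. A NULL in a compared column never satisfies the condition.
- l[0] agent_id=2 → no match; dropped.
- l[1] agent_id=NULL → no match; dropped.
- l[2] agent_id=2 → no match; dropped.
- l[3] agent_id=8 → 1 match(es) in r → 1 row(s).
- l[4] agent_id=9 → no match; dropped.
Total: 1 rows.

1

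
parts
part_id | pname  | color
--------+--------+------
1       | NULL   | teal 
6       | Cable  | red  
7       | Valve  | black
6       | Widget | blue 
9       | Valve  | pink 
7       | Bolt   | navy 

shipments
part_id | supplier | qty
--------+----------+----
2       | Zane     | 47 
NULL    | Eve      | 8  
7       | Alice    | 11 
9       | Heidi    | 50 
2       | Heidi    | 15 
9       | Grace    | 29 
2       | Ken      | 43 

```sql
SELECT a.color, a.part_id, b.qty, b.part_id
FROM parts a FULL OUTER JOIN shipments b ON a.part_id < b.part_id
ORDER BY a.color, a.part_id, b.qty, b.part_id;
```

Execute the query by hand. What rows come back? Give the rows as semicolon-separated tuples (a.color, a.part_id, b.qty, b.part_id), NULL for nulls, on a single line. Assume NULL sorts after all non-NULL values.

(black, 7, 29, 9); (black, 7, 50, 9); (blue, 6, 11, 7); (blue, 6, 29, 9); (blue, 6, 50, 9); (navy, 7, 29, 9); (navy, 7, 50, 9); (pink, 9, NULL, NULL); (red, 6, 11, 7); (red, 6, 29, 9); (red, 6, 50, 9); (teal, 1, 11, 7); (teal, 1, 15, 2); (teal, 1, 29, 9); (teal, 1, 43, 2); (teal, 1, 47, 2); (teal, 1, 50, 9); (NULL, NULL, 8, NULL)

FULL OUTER JOIN keeps every row from both sides; unmatched rows get NULL for the other side's columns.
Matching on a.part_id < b.part_id. A NULL in a compared column never satisfies the condition.
- part_id=1: 6 matching b row(s), so 6 row(s) emitted.
- part_id=6: 3 matching b row(s), so 3 row(s) emitted.
- part_id=7: 2 matching b row(s), so 2 row(s) emitted.
- part_id=6: 3 matching b row(s), so 3 row(s) emitted.
- part_id=9: no b row matches, row kept with b columns NULL.
- part_id=7: 2 matching b row(s), so 2 row(s) emitted.
- 1 b row(s) had no a match → kept, a columns NULL.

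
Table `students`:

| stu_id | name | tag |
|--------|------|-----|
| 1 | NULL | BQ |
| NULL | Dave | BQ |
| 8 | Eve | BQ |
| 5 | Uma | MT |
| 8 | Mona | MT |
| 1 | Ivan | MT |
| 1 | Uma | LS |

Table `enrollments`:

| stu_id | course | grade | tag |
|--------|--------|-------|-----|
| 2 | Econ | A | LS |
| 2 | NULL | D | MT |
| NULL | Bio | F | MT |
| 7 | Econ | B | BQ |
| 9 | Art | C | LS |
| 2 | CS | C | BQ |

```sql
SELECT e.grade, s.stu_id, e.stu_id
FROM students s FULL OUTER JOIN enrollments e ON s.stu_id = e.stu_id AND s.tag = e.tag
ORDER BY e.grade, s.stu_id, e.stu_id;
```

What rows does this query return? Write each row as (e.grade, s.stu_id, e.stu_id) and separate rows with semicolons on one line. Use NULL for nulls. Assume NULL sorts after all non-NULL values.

(A, NULL, 2); (B, NULL, 7); (C, NULL, 2); (C, NULL, 9); (D, NULL, 2); (F, NULL, NULL); (NULL, 1, NULL); (NULL, 1, NULL); (NULL, 1, NULL); (NULL, 5, NULL); (NULL, 8, NULL); (NULL, 8, NULL); (NULL, NULL, NULL)

FULL OUTER JOIN keeps every row from both sides; unmatched rows get NULL for the other side's columns.
Matching on s.stu_id = e.stu_id AND s.tag = e.tag. A NULL in a compared column never satisfies the condition.
- s row (stu_id=1, tag=BQ): no match → kept, e columns NULL.
- s row (stu_id=NULL, tag=BQ): no match → kept, e columns NULL.
- s row (stu_id=8, tag=BQ): no match → kept, e columns NULL.
- s row (stu_id=5, tag=MT): no match → kept, e columns NULL.
- s row (stu_id=8, tag=MT): no match → kept, e columns NULL.
- s row (stu_id=1, tag=MT): no match → kept, e columns NULL.
- s row (stu_id=1, tag=LS): no match → kept, e columns NULL.
- 6 e row(s) had no s match → kept, s columns NULL.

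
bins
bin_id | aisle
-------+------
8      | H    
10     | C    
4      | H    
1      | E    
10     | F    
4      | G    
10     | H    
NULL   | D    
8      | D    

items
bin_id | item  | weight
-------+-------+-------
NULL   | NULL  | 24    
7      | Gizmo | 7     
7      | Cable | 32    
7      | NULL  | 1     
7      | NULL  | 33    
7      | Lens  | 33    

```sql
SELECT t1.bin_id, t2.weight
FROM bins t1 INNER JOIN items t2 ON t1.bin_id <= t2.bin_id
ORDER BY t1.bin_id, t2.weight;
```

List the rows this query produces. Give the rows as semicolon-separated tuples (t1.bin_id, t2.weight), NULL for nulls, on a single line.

(1, 1); (1, 7); (1, 32); (1, 33); (1, 33); (4, 1); (4, 1); (4, 7); (4, 7); (4, 32); (4, 32); (4, 33); (4, 33); (4, 33); (4, 33)

INNER JOIN keeps only pairs where the ON condition holds.
Matching on t1.bin_id <= t2.bin_id. A NULL in a compared column never satisfies the condition.
- t1 (bin_id=8) has no partner → excluded.
- t1 (bin_id=10) has no partner → excluded.
- t1 (bin_id=4) pairs with 5 row(s) of t2.
- t1 (bin_id=1) pairs with 5 row(s) of t2.
- t1 (bin_id=10) has no partner → excluded.
- t1 (bin_id=4) pairs with 5 row(s) of t2.
- t1 (bin_id=10) has no partner → excluded.
- t1 (bin_id=NULL) has no partner → excluded.
- t1 (bin_id=8) has no partner → excluded.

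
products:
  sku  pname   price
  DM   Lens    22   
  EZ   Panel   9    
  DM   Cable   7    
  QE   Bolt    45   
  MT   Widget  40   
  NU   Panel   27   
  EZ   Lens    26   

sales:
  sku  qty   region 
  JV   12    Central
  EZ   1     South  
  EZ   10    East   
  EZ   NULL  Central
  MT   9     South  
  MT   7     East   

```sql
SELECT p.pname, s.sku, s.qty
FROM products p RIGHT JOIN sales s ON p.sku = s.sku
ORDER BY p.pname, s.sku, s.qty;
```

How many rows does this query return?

RIGHT JOIN keeps every row from `sales`; unmatched rows get NULL for `products`'s columns.
Matching on p.sku = s.sku.
- p row (sku=DM): no match.
- p row (sku=EZ): matches 3 s row(s) → 3 output row(s).
- p row (sku=DM): no match.
- p row (sku=QE): no match.
- p row (sku=MT): matches 2 s row(s) → 2 output row(s).
- p row (sku=NU): no match.
- p row (sku=EZ): matches 3 s row(s) → 3 output row(s).
- 1 row(s) from s found no p partner → padded with NULL.
Total: 8 matched + 1 padded = 9 rows.

9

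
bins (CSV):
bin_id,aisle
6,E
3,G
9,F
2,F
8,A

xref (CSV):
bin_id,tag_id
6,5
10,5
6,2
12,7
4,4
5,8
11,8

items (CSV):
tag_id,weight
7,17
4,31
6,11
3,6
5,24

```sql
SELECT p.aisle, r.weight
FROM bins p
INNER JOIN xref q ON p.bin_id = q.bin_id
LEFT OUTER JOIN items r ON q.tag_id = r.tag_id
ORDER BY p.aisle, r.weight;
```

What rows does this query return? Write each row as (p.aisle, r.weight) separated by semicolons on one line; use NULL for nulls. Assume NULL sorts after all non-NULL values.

(E, 24); (E, NULL)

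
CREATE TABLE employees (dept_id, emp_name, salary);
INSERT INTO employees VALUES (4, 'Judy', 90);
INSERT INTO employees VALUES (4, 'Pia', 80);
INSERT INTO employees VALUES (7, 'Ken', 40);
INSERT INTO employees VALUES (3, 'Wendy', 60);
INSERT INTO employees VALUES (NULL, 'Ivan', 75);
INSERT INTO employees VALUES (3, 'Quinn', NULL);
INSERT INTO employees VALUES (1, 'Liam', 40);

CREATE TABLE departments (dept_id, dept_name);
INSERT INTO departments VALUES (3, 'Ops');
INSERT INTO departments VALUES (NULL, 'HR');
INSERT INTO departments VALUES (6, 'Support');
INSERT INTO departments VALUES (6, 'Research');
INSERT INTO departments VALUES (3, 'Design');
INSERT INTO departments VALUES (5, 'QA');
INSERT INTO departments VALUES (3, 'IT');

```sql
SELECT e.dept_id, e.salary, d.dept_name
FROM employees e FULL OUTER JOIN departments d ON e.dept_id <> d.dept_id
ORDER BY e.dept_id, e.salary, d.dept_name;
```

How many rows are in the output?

32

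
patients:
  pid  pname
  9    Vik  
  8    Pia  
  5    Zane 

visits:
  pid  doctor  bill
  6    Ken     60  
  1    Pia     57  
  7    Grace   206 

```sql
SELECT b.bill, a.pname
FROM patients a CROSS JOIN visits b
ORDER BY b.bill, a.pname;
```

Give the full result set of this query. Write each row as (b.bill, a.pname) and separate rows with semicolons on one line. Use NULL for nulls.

CROSS JOIN pairs every row of `patients` with every row of `visits`: 3 × 3 = 9 rows.

(57, Pia); (57, Vik); (57, Zane); (60, Pia); (60, Vik); (60, Zane); (206, Pia); (206, Vik); (206, Zane)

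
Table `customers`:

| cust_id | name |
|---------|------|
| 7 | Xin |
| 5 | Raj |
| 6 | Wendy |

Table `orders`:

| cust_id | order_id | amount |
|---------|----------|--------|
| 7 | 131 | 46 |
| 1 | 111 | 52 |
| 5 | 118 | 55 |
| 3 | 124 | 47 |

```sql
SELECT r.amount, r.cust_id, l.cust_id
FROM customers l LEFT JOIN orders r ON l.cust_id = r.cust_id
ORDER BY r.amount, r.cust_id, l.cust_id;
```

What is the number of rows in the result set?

3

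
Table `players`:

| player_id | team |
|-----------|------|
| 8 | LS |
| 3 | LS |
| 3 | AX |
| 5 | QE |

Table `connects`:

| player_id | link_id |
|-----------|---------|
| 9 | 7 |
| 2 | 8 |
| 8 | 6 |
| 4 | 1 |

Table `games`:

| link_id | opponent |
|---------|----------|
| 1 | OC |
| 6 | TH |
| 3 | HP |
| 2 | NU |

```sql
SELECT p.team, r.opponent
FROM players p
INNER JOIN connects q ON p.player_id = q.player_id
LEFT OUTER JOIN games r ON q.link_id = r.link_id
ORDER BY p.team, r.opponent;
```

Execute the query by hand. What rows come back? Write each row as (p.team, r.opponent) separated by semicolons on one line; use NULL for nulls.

Joins associate left-to-right: players INNER JOIN connects on player_id gives 1 intermediate row(s).
Then LEFT JOIN `games r` on link_id: each of those 1 rows is kept; rows whose q.link_id has no match in r get NULL for r's columns.

(LS, TH)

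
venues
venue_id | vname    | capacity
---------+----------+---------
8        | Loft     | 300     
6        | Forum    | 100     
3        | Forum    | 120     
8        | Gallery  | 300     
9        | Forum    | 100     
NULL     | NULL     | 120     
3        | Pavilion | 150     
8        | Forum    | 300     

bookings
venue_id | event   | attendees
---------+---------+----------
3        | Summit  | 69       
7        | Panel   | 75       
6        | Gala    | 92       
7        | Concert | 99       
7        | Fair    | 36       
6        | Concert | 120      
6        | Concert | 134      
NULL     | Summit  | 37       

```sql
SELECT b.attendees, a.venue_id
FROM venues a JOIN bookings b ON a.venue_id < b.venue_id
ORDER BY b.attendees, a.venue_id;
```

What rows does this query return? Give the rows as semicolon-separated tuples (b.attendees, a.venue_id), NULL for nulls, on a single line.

(36, 3); (36, 3); (36, 6); (75, 3); (75, 3); (75, 6); (92, 3); (92, 3); (99, 3); (99, 3); (99, 6); (120, 3); (120, 3); (134, 3); (134, 3)

INNER JOIN keeps only pairs where the ON condition holds.
Matching on a.venue_id < b.venue_id. A NULL in a compared column never satisfies the condition.
- venue_id=8: no matching b row, dropped.
- venue_id=6: 3 matching b row(s), so 3 row(s) emitted.
- venue_id=3: 6 matching b row(s), so 6 row(s) emitted.
- venue_id=8: no matching b row, dropped.
- venue_id=9: no matching b row, dropped.
- venue_id=NULL: no matching b row, dropped.
- venue_id=3: 6 matching b row(s), so 6 row(s) emitted.
- venue_id=8: no matching b row, dropped.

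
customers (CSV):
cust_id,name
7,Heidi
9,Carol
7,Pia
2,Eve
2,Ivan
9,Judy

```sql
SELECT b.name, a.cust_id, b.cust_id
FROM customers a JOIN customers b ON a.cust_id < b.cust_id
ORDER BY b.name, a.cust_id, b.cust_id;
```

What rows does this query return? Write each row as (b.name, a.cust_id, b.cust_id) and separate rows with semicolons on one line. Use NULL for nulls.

(Carol, 2, 9); (Carol, 2, 9); (Carol, 7, 9); (Carol, 7, 9); (Heidi, 2, 7); (Heidi, 2, 7); (Judy, 2, 9); (Judy, 2, 9); (Judy, 7, 9); (Judy, 7, 9); (Pia, 2, 7); (Pia, 2, 7)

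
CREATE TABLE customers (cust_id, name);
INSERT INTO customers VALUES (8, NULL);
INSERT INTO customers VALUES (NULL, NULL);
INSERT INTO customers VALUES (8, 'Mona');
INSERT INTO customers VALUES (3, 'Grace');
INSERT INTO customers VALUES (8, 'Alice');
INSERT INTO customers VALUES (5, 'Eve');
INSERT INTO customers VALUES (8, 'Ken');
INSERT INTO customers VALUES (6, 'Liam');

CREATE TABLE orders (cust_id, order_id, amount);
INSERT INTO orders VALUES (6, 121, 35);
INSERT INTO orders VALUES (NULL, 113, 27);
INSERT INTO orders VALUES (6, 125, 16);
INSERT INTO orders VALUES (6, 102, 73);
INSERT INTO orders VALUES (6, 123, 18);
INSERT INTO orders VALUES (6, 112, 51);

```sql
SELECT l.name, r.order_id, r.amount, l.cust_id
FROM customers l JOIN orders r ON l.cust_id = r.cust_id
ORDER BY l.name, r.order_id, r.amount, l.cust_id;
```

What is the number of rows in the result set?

INNER JOIN keeps only pairs where the ON condition holds.
Matching on l.cust_id = r.cust_id. A NULL in a compared column never satisfies the condition.
Matched pairs: 5.
Total: 5 rows.

5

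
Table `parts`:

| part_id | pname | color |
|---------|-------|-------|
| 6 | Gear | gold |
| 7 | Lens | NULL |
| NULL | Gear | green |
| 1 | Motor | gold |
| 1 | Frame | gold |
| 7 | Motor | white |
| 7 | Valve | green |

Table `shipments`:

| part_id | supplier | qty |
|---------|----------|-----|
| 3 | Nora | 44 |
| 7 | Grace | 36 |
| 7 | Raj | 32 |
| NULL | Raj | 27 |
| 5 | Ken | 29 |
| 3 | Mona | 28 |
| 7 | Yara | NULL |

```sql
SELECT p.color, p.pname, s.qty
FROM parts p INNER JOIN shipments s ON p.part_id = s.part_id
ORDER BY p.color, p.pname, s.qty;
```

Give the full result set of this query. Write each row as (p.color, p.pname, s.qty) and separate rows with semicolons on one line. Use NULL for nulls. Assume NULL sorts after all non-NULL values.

(green, Valve, 32); (green, Valve, 36); (green, Valve, NULL); (white, Motor, 32); (white, Motor, 36); (white, Motor, NULL); (NULL, Lens, 32); (NULL, Lens, 36); (NULL, Lens, NULL)

INNER JOIN keeps only pairs where the ON condition holds.
Matching on p.part_id = s.part_id. A NULL in a compared column never satisfies the condition.
- part_id=6: no matching s row, dropped.
- part_id=7: 3 matching s row(s), so 3 row(s) emitted.
- part_id=NULL: no matching s row, dropped.
- part_id=1: no matching s row, dropped.
- part_id=1: no matching s row, dropped.
- part_id=7: 3 matching s row(s), so 3 row(s) emitted.
- part_id=7: 3 matching s row(s), so 3 row(s) emitted.
After projecting and ordering:
p.color | p.pname | s.qty
green | Valve | 32
green | Valve | 36
green | Valve | NULL
white | Motor | 32
white | Motor | 36
white | Motor | NULL
NULL | Lens | 32
NULL | Lens | 36
NULL | Lens | NULL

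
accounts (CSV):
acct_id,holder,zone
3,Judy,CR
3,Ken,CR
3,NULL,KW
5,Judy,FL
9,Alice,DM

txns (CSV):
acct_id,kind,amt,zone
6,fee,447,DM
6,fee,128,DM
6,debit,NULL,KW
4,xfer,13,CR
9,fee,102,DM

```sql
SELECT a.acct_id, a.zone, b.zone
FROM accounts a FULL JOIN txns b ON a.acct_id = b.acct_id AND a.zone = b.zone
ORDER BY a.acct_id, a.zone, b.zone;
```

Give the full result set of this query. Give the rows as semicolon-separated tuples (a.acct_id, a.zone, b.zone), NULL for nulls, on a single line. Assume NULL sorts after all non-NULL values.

(3, CR, NULL); (3, CR, NULL); (3, KW, NULL); (5, FL, NULL); (9, DM, DM); (NULL, NULL, CR); (NULL, NULL, DM); (NULL, NULL, DM); (NULL, NULL, KW)

FULL OUTER JOIN keeps every row from both sides; unmatched rows get NULL for the other side's columns.
Matching on a.acct_id = b.acct_id AND a.zone = b.zone.
- a row (acct_id=3, zone=CR): no match → kept, b columns NULL.
- a row (acct_id=3, zone=CR): no match → kept, b columns NULL.
- a row (acct_id=3, zone=KW): no match → kept, b columns NULL.
- a row (acct_id=5, zone=FL): no match → kept, b columns NULL.
- a row (acct_id=9, zone=DM): matches 1 b row(s) → 1 output row(s).
- 4 b row(s) had no a match → kept, a columns NULL.
After projecting and ordering:
a.acct_id | a.zone | b.zone
3 | CR | NULL
3 | CR | NULL
3 | KW | NULL
5 | FL | NULL
9 | DM | DM
NULL | NULL | CR
NULL | NULL | DM
NULL | NULL | DM
NULL | NULL | KW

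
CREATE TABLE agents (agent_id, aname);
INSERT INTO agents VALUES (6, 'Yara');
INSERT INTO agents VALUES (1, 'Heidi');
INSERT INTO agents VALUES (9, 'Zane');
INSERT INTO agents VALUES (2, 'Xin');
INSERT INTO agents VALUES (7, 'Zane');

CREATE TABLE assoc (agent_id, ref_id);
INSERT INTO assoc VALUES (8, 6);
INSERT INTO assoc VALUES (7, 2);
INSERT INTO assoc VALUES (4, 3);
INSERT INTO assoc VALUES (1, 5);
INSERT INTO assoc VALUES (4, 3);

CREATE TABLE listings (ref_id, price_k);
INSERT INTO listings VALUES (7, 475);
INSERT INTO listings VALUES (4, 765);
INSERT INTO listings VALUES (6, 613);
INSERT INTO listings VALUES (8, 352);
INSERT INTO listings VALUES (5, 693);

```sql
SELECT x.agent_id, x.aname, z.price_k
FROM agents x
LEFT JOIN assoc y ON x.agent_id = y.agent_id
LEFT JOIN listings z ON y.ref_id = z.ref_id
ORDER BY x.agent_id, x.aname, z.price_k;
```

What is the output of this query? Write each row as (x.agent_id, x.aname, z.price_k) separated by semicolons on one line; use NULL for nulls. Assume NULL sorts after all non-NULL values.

Joins associate left-to-right: agents LEFT JOIN assoc on agent_id gives 5 intermediate row(s).
Then LEFT JOIN `listings z` on ref_id: each of those 5 rows is kept; rows whose y.ref_id has no match in z get NULL for z's columns.

(1, Heidi, 693); (2, Xin, NULL); (6, Yara, NULL); (7, Zane, NULL); (9, Zane, NULL)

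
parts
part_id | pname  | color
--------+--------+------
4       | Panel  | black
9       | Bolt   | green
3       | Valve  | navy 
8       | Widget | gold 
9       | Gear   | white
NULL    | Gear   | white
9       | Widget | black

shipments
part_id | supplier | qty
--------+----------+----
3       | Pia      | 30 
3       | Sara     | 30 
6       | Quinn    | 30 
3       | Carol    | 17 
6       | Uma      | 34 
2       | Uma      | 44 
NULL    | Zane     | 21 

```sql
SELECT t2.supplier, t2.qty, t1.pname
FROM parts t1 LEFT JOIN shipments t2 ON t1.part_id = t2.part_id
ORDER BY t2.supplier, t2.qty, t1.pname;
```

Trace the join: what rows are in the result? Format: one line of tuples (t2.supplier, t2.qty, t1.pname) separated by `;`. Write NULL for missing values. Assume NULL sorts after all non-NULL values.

LEFT JOIN keeps every row from `parts`; unmatched rows get NULL for `shipments`'s columns.
Matching on t1.part_id = t2.part_id. A NULL in a compared column never satisfies the condition.
- t1 row (part_id=4): no match → kept, t2 columns NULL.
- t1 row (part_id=9): no match → kept, t2 columns NULL.
- t1 row (part_id=3): matches 3 t2 row(s) → 3 output row(s).
- t1 row (part_id=8): no match → kept, t2 columns NULL.
- t1 row (part_id=9): no match → kept, t2 columns NULL.
- t1 row (part_id=NULL): no match → kept, t2 columns NULL.
- t1 row (part_id=9): no match → kept, t2 columns NULL.
After projecting and ordering:
t2.supplier | t2.qty | t1.pname
Carol | 17 | Valve
Pia | 30 | Valve
Sara | 30 | Valve
NULL | NULL | Bolt
NULL | NULL | Gear
NULL | NULL | Gear
NULL | NULL | Panel
NULL | NULL | Widget
NULL | NULL | Widget

(Carol, 17, Valve); (Pia, 30, Valve); (Sara, 30, Valve); (NULL, NULL, Bolt); (NULL, NULL, Gear); (NULL, NULL, Gear); (NULL, NULL, Panel); (NULL, NULL, Widget); (NULL, NULL, Widget)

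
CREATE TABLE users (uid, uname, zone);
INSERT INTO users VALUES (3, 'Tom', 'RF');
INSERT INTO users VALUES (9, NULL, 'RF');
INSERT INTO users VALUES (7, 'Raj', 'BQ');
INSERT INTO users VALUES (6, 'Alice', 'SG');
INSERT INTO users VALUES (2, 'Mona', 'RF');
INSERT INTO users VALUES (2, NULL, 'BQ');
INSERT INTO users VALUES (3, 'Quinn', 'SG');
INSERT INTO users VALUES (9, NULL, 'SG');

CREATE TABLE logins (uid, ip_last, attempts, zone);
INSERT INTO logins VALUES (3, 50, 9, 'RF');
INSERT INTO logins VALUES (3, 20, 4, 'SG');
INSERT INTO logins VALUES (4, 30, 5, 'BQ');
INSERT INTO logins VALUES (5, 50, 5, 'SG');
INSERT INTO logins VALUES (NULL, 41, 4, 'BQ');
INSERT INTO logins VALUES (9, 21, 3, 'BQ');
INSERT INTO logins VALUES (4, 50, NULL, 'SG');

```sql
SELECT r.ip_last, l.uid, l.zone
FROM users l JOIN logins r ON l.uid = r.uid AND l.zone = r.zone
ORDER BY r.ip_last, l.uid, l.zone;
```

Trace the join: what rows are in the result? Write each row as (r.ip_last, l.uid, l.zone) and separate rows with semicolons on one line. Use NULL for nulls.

(20, 3, SG); (50, 3, RF)

INNER JOIN keeps only pairs where the ON condition holds.
Matching on l.uid = r.uid AND l.zone = r.zone. A NULL in a compared column never satisfies the condition.
- l[0] uid=3, zone=RF → 1 match(es) in r → 1 row(s).
- l[1] uid=9, zone=RF → no match; dropped.
- l[2] uid=7, zone=BQ → no match; dropped.
- l[3] uid=6, zone=SG → no match; dropped.
- l[4] uid=2, zone=RF → no match; dropped.
- l[5] uid=2, zone=BQ → no match; dropped.
- l[6] uid=3, zone=SG → 1 match(es) in r → 1 row(s).
- l[7] uid=9, zone=SG → no match; dropped.
After projecting and ordering:
r.ip_last | l.uid | l.zone
20 | 3 | SG
50 | 3 | RF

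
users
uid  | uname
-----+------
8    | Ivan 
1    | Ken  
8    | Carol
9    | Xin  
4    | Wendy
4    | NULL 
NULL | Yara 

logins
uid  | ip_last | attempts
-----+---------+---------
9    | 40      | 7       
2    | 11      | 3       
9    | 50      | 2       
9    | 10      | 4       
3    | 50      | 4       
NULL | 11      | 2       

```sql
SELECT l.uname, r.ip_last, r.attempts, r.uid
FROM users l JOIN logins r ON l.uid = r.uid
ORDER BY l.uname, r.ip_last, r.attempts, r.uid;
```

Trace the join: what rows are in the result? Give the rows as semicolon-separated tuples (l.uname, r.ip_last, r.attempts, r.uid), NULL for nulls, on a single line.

INNER JOIN keeps only pairs where the ON condition holds.
Matching on l.uid = r.uid. A NULL in a compared column never satisfies the condition.
Matched pairs: 3.

(Xin, 10, 4, 9); (Xin, 40, 7, 9); (Xin, 50, 2, 9)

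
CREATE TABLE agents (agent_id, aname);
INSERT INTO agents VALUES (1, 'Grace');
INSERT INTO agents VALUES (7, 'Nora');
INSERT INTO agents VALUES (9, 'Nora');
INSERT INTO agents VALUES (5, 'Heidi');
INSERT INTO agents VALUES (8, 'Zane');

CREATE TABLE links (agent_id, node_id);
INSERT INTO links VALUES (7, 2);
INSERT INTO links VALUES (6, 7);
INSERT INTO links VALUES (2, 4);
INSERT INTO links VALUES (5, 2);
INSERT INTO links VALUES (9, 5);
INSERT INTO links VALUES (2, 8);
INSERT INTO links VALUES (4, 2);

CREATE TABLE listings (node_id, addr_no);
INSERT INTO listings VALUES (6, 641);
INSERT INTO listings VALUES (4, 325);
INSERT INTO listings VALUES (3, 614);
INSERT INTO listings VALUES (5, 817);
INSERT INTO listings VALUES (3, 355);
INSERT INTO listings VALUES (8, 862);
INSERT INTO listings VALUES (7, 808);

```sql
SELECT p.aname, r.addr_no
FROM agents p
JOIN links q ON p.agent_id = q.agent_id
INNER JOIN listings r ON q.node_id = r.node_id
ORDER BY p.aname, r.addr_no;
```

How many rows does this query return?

1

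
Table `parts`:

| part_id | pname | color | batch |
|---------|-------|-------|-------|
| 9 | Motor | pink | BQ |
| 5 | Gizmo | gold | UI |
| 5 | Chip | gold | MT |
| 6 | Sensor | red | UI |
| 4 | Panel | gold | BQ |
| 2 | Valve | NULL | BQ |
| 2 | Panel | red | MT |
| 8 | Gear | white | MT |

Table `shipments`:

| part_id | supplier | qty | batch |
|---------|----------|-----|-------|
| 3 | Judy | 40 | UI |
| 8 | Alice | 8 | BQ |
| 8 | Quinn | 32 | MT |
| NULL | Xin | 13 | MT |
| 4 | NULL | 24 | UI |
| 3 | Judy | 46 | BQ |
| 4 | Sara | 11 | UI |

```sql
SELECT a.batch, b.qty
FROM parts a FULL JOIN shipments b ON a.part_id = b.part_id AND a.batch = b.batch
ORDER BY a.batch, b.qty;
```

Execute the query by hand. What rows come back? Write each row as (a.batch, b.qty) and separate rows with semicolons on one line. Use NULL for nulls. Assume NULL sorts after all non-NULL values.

FULL OUTER JOIN keeps every row from both sides; unmatched rows get NULL for the other side's columns.
Matching on a.part_id = b.part_id AND a.batch = b.batch. A NULL in a compared column never satisfies the condition.
Matched pairs: 1; unmatched a rows kept: 7; unmatched b rows kept: 6.

(BQ, NULL); (BQ, NULL); (BQ, NULL); (MT, 32); (MT, NULL); (MT, NULL); (UI, NULL); (UI, NULL); (NULL, 8); (NULL, 11); (NULL, 13); (NULL, 24); (NULL, 40); (NULL, 46)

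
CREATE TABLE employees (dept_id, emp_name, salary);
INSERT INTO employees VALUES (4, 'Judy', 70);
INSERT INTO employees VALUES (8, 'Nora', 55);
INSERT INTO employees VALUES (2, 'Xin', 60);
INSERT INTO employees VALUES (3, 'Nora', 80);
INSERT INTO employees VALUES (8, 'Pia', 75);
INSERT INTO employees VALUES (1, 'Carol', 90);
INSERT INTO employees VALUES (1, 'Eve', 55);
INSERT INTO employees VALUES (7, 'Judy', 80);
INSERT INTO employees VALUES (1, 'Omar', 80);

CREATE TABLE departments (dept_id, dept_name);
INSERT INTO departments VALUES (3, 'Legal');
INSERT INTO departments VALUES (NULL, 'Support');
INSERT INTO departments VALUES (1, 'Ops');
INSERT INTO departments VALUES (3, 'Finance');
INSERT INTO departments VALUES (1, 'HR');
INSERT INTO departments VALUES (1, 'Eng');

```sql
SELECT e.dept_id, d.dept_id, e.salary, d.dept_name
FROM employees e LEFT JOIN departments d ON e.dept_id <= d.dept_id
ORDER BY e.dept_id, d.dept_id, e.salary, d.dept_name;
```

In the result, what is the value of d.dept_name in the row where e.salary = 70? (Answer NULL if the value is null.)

LEFT JOIN keeps every row from `employees`; unmatched rows get NULL for `departments`'s columns.
Matching on e.dept_id <= d.dept_id. A NULL in a compared column never satisfies the condition.
- e[0] dept_id=4 → no match; kept with NULLs on the d side.
- e[1] dept_id=8 → no match; kept with NULLs on the d side.
- e[2] dept_id=2 → 2 match(es) in d → 2 row(s).
- e[3] dept_id=3 → 2 match(es) in d → 2 row(s).
- e[4] dept_id=8 → no match; kept with NULLs on the d side.
- e[5] dept_id=1 → 5 match(es) in d → 5 row(s).
- e[6] dept_id=1 → 5 match(es) in d → 5 row(s).
- e[7] dept_id=7 → no match; kept with NULLs on the d side.
- e[8] dept_id=1 → 5 match(es) in d → 5 row(s).

NULL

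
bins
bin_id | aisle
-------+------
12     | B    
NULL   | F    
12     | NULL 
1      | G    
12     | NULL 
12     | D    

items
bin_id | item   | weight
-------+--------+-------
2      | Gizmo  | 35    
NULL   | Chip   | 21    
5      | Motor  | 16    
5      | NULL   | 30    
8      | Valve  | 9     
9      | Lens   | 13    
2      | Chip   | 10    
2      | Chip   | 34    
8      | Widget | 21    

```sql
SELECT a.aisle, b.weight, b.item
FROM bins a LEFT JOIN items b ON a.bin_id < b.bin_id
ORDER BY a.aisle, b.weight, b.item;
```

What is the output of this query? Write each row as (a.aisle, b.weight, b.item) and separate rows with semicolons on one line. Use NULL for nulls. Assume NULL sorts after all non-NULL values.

LEFT JOIN keeps every row from `bins`; unmatched rows get NULL for `items`'s columns.
Matching on a.bin_id < b.bin_id. A NULL in a compared column never satisfies the condition.
- bin_id=12: no b row matches, row kept with b columns NULL.
- bin_id=NULL: no b row matches, row kept with b columns NULL.
- bin_id=12: no b row matches, row kept with b columns NULL.
- bin_id=1: 8 matching b row(s), so 8 row(s) emitted.
- bin_id=12: no b row matches, row kept with b columns NULL.
- bin_id=12: no b row matches, row kept with b columns NULL.

(B, NULL, NULL); (D, NULL, NULL); (F, NULL, NULL); (G, 9, Valve); (G, 10, Chip); (G, 13, Lens); (G, 16, Motor); (G, 21, Widget); (G, 30, NULL); (G, 34, Chip); (G, 35, Gizmo); (NULL, NULL, NULL); (NULL, NULL, NULL)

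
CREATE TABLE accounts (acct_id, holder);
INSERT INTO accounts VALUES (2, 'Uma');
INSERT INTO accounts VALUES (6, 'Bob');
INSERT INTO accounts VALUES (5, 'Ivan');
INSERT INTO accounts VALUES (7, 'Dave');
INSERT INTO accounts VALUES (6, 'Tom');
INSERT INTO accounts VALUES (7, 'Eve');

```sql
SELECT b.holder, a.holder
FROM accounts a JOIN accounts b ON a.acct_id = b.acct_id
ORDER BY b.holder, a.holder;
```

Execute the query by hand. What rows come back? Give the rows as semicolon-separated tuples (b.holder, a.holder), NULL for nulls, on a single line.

INNER JOIN keeps only pairs where the ON condition holds.
Matching on a.acct_id = b.acct_id.
- a row (acct_id=2): matches 1 b row(s) → 1 output row(s).
- a row (acct_id=6): matches 2 b row(s) → 2 output row(s).
- a row (acct_id=5): matches 1 b row(s) → 1 output row(s).
- a row (acct_id=7): matches 2 b row(s) → 2 output row(s).
- a row (acct_id=6): matches 2 b row(s) → 2 output row(s).
- a row (acct_id=7): matches 2 b row(s) → 2 output row(s).
After projecting and ordering:
b.holder | a.holder
Bob | Bob
Bob | Tom
Dave | Dave
Dave | Eve
Eve | Dave
Eve | Eve
Ivan | Ivan
Tom | Bob
Tom | Tom
Uma | Uma

(Bob, Bob); (Bob, Tom); (Dave, Dave); (Dave, Eve); (Eve, Dave); (Eve, Eve); (Ivan, Ivan); (Tom, Bob); (Tom, Tom); (Uma, Uma)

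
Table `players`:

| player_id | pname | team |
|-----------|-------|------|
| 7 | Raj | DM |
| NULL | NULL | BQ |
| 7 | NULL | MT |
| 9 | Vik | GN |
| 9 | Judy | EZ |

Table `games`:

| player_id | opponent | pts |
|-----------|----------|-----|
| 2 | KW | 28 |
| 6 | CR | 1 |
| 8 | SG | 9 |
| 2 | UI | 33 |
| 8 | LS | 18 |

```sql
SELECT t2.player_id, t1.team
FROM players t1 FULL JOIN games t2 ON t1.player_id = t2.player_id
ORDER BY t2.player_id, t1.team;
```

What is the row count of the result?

10

FULL OUTER JOIN keeps every row from both sides; unmatched rows get NULL for the other side's columns.
Matching on t1.player_id = t2.player_id. A NULL in a compared column never satisfies the condition.
- t1 (player_id=7) has no partner → padded with NULL.
- t1 (player_id=NULL) has no partner → padded with NULL.
- t1 (player_id=7) has no partner → padded with NULL.
- t1 (player_id=9) has no partner → padded with NULL.
- t1 (player_id=9) has no partner → padded with NULL.
- 5 row(s) from t2 found no t1 partner → padded with NULL.
Total: 0 matched + 10 padded = 10 rows.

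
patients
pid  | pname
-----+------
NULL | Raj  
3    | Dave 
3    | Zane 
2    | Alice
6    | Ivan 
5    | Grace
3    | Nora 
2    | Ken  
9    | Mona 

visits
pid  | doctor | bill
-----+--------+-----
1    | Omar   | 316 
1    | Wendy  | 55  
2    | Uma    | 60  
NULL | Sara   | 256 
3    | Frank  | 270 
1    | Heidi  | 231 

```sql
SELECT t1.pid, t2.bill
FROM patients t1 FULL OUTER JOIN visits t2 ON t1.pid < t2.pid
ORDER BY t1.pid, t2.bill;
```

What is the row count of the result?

14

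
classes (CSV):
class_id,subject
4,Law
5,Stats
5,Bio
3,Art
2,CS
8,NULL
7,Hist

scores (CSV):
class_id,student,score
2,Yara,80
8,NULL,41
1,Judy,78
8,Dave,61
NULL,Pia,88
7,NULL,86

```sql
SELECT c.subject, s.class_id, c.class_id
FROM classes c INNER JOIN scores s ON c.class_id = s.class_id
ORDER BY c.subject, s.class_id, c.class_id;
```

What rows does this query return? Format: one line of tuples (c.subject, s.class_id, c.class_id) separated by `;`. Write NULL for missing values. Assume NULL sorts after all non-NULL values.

INNER JOIN keeps only pairs where the ON condition holds.
Matching on c.class_id = s.class_id. A NULL in a compared column never satisfies the condition.
- c row (class_id=4): no match → dropped.
- c row (class_id=5): no match → dropped.
- c row (class_id=5): no match → dropped.
- c row (class_id=3): no match → dropped.
- c row (class_id=2): matches 1 s row(s) → 1 output row(s).
- c row (class_id=8): matches 2 s row(s) → 2 output row(s).
- c row (class_id=7): matches 1 s row(s) → 1 output row(s).
After projecting and ordering:
c.subject | s.class_id | c.class_id
CS | 2 | 2
Hist | 7 | 7
NULL | 8 | 8
NULL | 8 | 8

(CS, 2, 2); (Hist, 7, 7); (NULL, 8, 8); (NULL, 8, 8)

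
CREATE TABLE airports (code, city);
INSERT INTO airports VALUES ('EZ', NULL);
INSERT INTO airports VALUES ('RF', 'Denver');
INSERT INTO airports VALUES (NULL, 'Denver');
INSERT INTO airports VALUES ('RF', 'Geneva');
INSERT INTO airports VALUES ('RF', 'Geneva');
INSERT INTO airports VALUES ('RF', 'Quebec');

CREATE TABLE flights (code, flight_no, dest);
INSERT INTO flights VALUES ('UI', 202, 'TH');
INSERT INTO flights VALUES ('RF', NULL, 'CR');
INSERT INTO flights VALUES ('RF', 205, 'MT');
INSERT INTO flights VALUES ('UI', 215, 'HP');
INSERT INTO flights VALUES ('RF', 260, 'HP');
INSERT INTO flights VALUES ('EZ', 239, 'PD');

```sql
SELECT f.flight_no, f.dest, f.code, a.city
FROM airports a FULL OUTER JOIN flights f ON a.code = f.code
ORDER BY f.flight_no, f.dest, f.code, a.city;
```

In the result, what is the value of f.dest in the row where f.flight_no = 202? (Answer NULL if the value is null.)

TH

FULL OUTER JOIN keeps every row from both sides; unmatched rows get NULL for the other side's columns.
Matching on a.code = f.code. A NULL in a compared column never satisfies the condition.
- code=EZ: 1 matching f row(s), so 1 row(s) emitted.
- code=RF: 3 matching f row(s), so 3 row(s) emitted.
- code=NULL: no f row matches, row kept with f columns NULL.
- code=RF: 3 matching f row(s), so 3 row(s) emitted.
- code=RF: 3 matching f row(s), so 3 row(s) emitted.
- code=RF: 3 matching f row(s), so 3 row(s) emitted.
- plus 2 unmatched f row(s), each kept with NULL a columns.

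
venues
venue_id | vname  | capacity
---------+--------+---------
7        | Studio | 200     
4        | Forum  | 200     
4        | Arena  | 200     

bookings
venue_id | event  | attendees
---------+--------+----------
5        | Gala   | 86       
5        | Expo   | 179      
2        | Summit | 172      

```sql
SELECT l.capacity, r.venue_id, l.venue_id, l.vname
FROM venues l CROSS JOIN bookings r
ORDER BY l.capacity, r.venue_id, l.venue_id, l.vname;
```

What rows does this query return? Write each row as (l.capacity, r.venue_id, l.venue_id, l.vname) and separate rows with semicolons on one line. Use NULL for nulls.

CROSS JOIN pairs every row of `venues` with every row of `bookings`: 3 × 3 = 9 rows.
After projecting and ordering:
l.capacity | r.venue_id | l.venue_id | l.vname
200 | 2 | 4 | Arena
200 | 2 | 4 | Forum
200 | 2 | 7 | Studio
200 | 5 | 4 | Arena
200 | 5 | 4 | Arena
200 | 5 | 4 | Forum
200 | 5 | 4 | Forum
200 | 5 | 7 | Studio
200 | 5 | 7 | Studio

(200, 2, 4, Arena); (200, 2, 4, Forum); (200, 2, 7, Studio); (200, 5, 4, Arena); (200, 5, 4, Arena); (200, 5, 4, Forum); (200, 5, 4, Forum); (200, 5, 7, Studio); (200, 5, 7, Studio)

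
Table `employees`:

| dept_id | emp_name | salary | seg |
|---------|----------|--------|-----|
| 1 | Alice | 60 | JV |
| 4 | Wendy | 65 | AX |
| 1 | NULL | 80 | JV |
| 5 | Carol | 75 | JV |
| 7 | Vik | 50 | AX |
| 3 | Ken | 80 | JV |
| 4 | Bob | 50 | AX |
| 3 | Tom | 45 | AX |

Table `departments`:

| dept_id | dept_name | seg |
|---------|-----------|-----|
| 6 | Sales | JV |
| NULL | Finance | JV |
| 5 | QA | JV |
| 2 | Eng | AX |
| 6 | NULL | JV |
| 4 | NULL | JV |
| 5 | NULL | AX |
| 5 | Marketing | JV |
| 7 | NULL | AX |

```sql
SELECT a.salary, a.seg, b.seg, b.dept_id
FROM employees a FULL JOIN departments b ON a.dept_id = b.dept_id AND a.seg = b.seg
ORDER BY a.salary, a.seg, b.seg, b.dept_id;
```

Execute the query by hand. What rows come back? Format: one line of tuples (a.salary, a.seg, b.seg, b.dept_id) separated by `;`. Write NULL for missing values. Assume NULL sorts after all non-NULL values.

(45, AX, NULL, NULL); (50, AX, AX, 7); (50, AX, NULL, NULL); (60, JV, NULL, NULL); (65, AX, NULL, NULL); (75, JV, JV, 5); (75, JV, JV, 5); (80, JV, NULL, NULL); (80, JV, NULL, NULL); (NULL, NULL, AX, 2); (NULL, NULL, AX, 5); (NULL, NULL, JV, 4); (NULL, NULL, JV, 6); (NULL, NULL, JV, 6); (NULL, NULL, JV, NULL)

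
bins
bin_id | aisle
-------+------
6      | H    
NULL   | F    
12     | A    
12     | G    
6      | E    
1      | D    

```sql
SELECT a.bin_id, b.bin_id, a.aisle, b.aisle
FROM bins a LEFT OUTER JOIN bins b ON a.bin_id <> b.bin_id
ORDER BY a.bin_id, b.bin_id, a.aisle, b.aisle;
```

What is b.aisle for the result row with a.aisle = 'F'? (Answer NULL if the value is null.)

NULL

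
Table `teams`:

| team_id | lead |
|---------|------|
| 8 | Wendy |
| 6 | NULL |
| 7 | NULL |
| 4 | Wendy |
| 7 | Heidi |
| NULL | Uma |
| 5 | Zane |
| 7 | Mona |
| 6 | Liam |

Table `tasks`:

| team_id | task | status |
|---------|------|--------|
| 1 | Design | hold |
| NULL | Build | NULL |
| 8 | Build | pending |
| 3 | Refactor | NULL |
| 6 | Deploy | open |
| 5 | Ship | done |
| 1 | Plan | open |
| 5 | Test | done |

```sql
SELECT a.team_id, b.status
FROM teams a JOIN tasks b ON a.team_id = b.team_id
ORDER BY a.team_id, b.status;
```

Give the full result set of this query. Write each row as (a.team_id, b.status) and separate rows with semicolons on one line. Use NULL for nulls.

(5, done); (5, done); (6, open); (6, open); (8, pending)

INNER JOIN keeps only pairs where the ON condition holds.
Matching on a.team_id = b.team_id. A NULL in a compared column never satisfies the condition.
- a (team_id=8) pairs with 1 row(s) of b.
- a (team_id=6) pairs with 1 row(s) of b.
- a (team_id=7) has no partner → excluded.
- a (team_id=4) has no partner → excluded.
- a (team_id=7) has no partner → excluded.
- a (team_id=NULL) has no partner → excluded.
- a (team_id=5) pairs with 2 row(s) of b.
- a (team_id=7) has no partner → excluded.
- a (team_id=6) pairs with 1 row(s) of b.
After projecting and ordering:
a.team_id | b.status
5 | done
5 | done
6 | open
6 | open
8 | pending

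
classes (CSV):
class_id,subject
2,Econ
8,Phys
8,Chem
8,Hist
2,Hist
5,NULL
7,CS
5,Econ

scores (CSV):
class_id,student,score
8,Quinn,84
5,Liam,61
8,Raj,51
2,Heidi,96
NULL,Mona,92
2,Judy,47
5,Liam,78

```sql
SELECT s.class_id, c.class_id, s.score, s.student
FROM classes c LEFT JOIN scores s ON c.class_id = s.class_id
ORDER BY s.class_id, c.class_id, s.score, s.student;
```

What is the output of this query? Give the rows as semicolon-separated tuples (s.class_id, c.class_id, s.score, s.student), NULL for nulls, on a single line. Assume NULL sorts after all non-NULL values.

(2, 2, 47, Judy); (2, 2, 47, Judy); (2, 2, 96, Heidi); (2, 2, 96, Heidi); (5, 5, 61, Liam); (5, 5, 61, Liam); (5, 5, 78, Liam); (5, 5, 78, Liam); (8, 8, 51, Raj); (8, 8, 51, Raj); (8, 8, 51, Raj); (8, 8, 84, Quinn); (8, 8, 84, Quinn); (8, 8, 84, Quinn); (NULL, 7, NULL, NULL)

LEFT JOIN keeps every row from `classes`; unmatched rows get NULL for `scores`'s columns.
Matching on c.class_id = s.class_id. A NULL in a compared column never satisfies the condition.
Matched pairs: 14; unmatched c rows kept: 1.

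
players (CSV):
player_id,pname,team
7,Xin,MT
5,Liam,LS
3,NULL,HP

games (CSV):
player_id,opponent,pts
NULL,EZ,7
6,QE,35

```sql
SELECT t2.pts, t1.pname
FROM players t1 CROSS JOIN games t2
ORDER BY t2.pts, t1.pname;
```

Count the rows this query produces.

6

CROSS JOIN pairs every row of `players` with every row of `games`: 3 × 2 = 6 rows.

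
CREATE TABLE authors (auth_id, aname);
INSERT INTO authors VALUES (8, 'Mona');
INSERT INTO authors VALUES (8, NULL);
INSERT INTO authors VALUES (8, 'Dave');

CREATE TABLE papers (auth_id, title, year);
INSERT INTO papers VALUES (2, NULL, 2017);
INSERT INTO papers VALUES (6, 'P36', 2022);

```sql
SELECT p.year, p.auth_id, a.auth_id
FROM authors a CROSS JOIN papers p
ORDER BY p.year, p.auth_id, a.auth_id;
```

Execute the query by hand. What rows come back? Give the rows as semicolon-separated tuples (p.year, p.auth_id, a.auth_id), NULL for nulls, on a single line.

(2017, 2, 8); (2017, 2, 8); (2017, 2, 8); (2022, 6, 8); (2022, 6, 8); (2022, 6, 8)

CROSS JOIN pairs every row of `authors` with every row of `papers`: 3 × 2 = 6 rows.
After projecting and ordering:
p.year | p.auth_id | a.auth_id
2017 | 2 | 8
2017 | 2 | 8
2017 | 2 | 8
2022 | 6 | 8
2022 | 6 | 8
2022 | 6 | 8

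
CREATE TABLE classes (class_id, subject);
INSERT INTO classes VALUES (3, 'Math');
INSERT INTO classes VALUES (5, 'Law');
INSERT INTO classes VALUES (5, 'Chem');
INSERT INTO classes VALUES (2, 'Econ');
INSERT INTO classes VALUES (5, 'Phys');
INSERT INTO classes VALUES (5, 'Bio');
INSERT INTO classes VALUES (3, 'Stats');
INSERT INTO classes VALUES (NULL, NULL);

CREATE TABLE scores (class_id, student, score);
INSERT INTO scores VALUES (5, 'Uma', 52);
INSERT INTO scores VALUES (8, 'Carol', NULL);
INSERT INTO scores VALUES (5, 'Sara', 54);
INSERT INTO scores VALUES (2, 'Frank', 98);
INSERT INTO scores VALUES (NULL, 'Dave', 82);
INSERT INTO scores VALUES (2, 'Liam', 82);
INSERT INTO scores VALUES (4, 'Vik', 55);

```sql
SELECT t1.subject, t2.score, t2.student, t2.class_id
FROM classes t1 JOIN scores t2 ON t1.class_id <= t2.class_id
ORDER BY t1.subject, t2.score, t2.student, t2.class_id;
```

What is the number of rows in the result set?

26

INNER JOIN keeps only pairs where the ON condition holds.
Matching on t1.class_id <= t2.class_id. A NULL in a compared column never satisfies the condition.
Matched pairs: 26.
Total: 26 rows.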